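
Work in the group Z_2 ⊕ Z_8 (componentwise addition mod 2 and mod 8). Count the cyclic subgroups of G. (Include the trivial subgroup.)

Each element a generates a cyclic subgroup ⟨a⟩; distinct elements may generate the same one (a cyclic group of order d has φ(d) generators).
Cyclic subgroups by order — order 1: 1; order 2: 3; order 4: 2; order 8: 2.
Total: 8.

8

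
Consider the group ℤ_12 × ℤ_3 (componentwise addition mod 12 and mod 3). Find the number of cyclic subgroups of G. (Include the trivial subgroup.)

Group the elements of G by the cyclic subgroup they generate; each cyclic subgroup of order d accounts for φ(d) elements.
Cyclic subgroups by order — order 1: 1; order 2: 1; order 3: 4; order 4: 1; order 6: 4; order 12: 4.
Total: 15.

15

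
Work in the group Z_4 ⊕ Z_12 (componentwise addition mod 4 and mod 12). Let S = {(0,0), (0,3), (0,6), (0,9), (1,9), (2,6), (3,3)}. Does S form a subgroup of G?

No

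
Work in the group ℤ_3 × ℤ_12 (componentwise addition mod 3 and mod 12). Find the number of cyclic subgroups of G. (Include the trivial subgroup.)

15

A cyclic subgroup of order d is generated by each of its φ(d) elements of order d, so the cyclic subgroups of order d number (#elements of order d)/φ(d).
Cyclic subgroups by order — order 1: 1; order 2: 1; order 3: 4; order 4: 1; order 6: 4; order 12: 4.
Total: 15.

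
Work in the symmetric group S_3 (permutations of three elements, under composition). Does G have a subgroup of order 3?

3 | 6. A subgroup of order 3 is {e, (1 2 3), (1 3 2)}.

Yes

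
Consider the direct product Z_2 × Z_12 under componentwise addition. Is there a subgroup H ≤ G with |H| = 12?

Yes

12 | 24. A subgroup of order 12 is {(0,0), (0,1), (0,2), (0,3), (0,4), (0,5), (0,6), (0,7), (0,8), (0,9), (0,10), (0,11)}.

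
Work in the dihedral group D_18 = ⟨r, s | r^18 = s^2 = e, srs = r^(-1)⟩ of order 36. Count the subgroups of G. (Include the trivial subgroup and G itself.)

45

|G| = 36, so by Lagrange every subgroup order divides 36. Divisors: 1, 2, 3, 4, 6, 9, 12, 18, 36.
Subgroups by order — order 1: 1; order 2: 19; order 3: 1; order 4: 9; order 6: 7; order 9: 1; order 12: 3; order 18: 3; order 36: 1.
Total: 1 + 19 + 1 + 9 + 7 + 1 + 3 + 3 + 1 = 45.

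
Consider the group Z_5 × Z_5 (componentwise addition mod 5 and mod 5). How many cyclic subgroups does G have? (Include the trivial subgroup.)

7

A cyclic subgroup of order d is generated by each of its φ(d) elements of order d, so the cyclic subgroups of order d number (#elements of order d)/φ(d).
Cyclic subgroups by order — order 1: 1; order 5: 6.
Total: 7.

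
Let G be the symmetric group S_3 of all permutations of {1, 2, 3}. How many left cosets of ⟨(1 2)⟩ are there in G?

3

|⟨(1 2)⟩| = 2 and |G| = 6.
By Lagrange, [G : H] = |G|/|H| = 6/2 = 3.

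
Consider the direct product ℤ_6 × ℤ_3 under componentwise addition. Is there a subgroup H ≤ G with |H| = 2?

2 | 18. A subgroup of order 2 is {(0,0), (3,0)}.

Yes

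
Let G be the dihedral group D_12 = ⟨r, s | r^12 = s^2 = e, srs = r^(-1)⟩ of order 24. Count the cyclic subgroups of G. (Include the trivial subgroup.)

Each element a generates a cyclic subgroup ⟨a⟩; distinct elements may generate the same one (a cyclic group of order d has φ(d) generators).
Cyclic subgroups by order — order 1: 1; order 2: 13; order 3: 1; order 4: 1; order 6: 1; order 12: 1.
Total: 18.

18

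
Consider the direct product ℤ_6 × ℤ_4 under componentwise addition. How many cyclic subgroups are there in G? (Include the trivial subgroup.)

12

Group the elements of G by the cyclic subgroup they generate; each cyclic subgroup of order d accounts for φ(d) elements.
Cyclic subgroups by order — order 1: 1; order 2: 3; order 3: 1; order 4: 2; order 6: 3; order 12: 2.
Total: 12.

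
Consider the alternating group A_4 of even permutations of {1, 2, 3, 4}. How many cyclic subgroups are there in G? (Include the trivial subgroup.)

8

Each element a generates a cyclic subgroup ⟨a⟩; distinct elements may generate the same one (a cyclic group of order d has φ(d) generators).
Cyclic subgroups by order — order 1: 1; order 2: 3; order 3: 4.
Total: 8.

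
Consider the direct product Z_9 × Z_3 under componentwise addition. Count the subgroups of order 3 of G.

|G| = 27 and 3 | 27, so subgroups of order 3 are possible by Lagrange.
The subgroups of order 3 are: {(0,0), (0,1), (0,2)}; {(0,0), (3,0), (6,0)}; {(0,0), (3,1), (6,2)}; {(0,0), (3,2), (6,1)}.
So G has 4 subgroups of order 3.

4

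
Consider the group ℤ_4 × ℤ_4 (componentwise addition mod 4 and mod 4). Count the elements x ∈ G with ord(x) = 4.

An element (a,b) has order lcm(ord(a), ord(b)); count pairs with lcm equal to 4.
Enumerating gives 12 such elements.

12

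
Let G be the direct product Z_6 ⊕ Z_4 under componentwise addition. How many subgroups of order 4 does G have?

3

|G| = 24 and 4 | 24, so subgroups of order 4 are possible by Lagrange.
The subgroups of order 4 are: {(0,0), (0,1), (0,2), (0,3)}; {(0,0), (0,2), (3,0), (3,2)}; {(0,0), (0,2), (3,1), (3,3)}.
So G has 3 subgroups of order 4.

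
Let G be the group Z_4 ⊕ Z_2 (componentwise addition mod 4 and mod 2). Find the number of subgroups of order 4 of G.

|G| = 8 and 4 | 8, so subgroups of order 4 are possible by Lagrange.
The subgroups of order 4 are: {(0,0), (0,1), (2,0), (2,1)}; {(0,0), (1,0), (2,0), (3,0)}; {(0,0), (1,1), (2,0), (3,1)}.
So G has 3 subgroups of order 4.

3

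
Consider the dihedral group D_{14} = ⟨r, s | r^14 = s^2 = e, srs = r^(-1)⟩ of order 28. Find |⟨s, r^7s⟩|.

4

|⟨s⟩| = 2 and |⟨r^7s⟩| = 2, so |H| is a multiple of lcm(2, 2) = 2 and divides |G| = 28.
Closing under the operation: H = {e, r^7, s, r^7s}, so |H| = 4.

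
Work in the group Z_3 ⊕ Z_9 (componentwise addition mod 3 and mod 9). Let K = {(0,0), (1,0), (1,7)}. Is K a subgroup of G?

No

(1,0) ∈ K but its inverse (2,0) ∉ K, so K is not a subgroup.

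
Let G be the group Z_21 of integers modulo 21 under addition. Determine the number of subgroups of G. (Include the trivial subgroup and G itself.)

4

Subgroups of the cyclic group Z_21 correspond bijectively to divisors of 21.
Divisors of 21: 1, 3, 7, 21.
So Z_21 has 4 subgroups.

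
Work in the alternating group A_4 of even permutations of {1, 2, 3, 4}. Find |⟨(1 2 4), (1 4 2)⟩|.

|⟨(1 2 4)⟩| = 3 and |⟨(1 4 2)⟩| = 3, so |H| is a multiple of lcm(3, 3) = 3 and divides |G| = 12.
Closing under the operation: H = {e, (1 2 4), (1 4 2)}, so |H| = 3.

3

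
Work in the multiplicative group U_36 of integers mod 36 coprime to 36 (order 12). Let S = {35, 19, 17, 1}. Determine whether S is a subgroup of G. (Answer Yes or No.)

Yes

|S| = 4 divides |G| = 12, consistent with Lagrange.
S contains the identity, every element's inverse is in S, and S is closed under ·: it is a subgroup.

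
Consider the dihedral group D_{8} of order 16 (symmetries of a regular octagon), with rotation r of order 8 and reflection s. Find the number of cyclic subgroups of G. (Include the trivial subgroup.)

12

Each element a generates a cyclic subgroup ⟨a⟩; distinct elements may generate the same one (a cyclic group of order d has φ(d) generators).
Cyclic subgroups by order — order 1: 1; order 2: 9; order 4: 1; order 8: 1.
Total: 12.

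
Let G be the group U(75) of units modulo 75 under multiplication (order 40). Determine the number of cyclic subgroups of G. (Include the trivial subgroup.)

A cyclic subgroup of order d is generated by each of its φ(d) elements of order d, so the cyclic subgroups of order d number (#elements of order d)/φ(d).
Cyclic subgroups by order — order 1: 1; order 2: 3; order 4: 2; order 5: 1; order 10: 3; order 20: 2.
Total: 12.

12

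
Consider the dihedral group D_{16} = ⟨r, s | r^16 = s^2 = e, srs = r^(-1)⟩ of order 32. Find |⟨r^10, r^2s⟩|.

16

|⟨r^10⟩| = 8 and |⟨r^2s⟩| = 2, so |H| is a multiple of lcm(8, 2) = 8 and divides |G| = 32.
Closing under the operation: H = {e, r^2, r^4, r^6, r^8, r^10, r^12, r^14, s, r^2s, r^4s, r^6s, r^8s, r^10s, r^12s, r^14s}, so |H| = 16.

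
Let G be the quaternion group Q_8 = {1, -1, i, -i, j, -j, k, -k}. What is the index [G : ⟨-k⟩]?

|⟨-k⟩| = 4 and |G| = 8.
By Lagrange, [G : H] = |G|/|H| = 8/4 = 2.

2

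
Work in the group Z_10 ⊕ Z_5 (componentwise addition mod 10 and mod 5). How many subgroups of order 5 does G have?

|G| = 50 and 5 | 50, so subgroups of order 5 are possible by Lagrange.
The subgroups of order 5 are: {(0,0), (0,1), (0,2), (0,3), (0,4)}; {(0,0), (2,0), (4,0), (6,0), (8,0)}; {(0,0), (2,1), (4,2), (6,3), (8,4)}; {(0,0), (2,2), (4,4), (6,1), (8,3)}; … (6 in all).
So G has 6 subgroups of order 5.

6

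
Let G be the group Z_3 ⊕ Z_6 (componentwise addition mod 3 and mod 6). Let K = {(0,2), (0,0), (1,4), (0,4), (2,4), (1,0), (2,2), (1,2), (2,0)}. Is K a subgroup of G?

Yes

|K| = 9 divides |G| = 18, consistent with Lagrange.
K contains the identity, every element's inverse is in K, and K is closed under +: it is a subgroup.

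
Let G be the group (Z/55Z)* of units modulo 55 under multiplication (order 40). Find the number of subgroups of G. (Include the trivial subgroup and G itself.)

|G| = 40, so by Lagrange every subgroup order divides 40. Divisors: 1, 2, 4, 5, 8, 10, 20, 40.
Subgroups by order — order 1: 1; order 2: 3; order 4: 3; order 5: 1; order 8: 1; order 10: 3; order 20: 3; order 40: 1.
Total: 1 + 3 + 3 + 1 + 1 + 3 + 3 + 1 = 16.

16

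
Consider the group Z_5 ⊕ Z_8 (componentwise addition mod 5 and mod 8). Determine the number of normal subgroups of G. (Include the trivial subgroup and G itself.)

8

G is abelian, so every subgroup is normal.
G has 8 subgroups in total, hence 8 normal subgroups.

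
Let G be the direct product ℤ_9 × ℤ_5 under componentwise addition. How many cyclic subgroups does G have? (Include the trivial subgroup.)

Each element a generates a cyclic subgroup ⟨a⟩; distinct elements may generate the same one (a cyclic group of order d has φ(d) generators).
Cyclic subgroups by order — order 1: 1; order 3: 1; order 5: 1; order 9: 1; order 15: 1; order 45: 1.
Total: 6.

6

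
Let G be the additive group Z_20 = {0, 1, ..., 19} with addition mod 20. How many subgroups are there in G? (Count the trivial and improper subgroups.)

6

Subgroups of the cyclic group Z_20 correspond bijectively to divisors of 20.
Divisors of 20: 1, 2, 4, 5, 10, 20.
So Z_20 has 6 subgroups.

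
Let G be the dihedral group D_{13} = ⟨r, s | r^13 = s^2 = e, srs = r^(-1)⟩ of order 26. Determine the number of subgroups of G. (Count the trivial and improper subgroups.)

|G| = 26, so by Lagrange every subgroup order divides 26. Divisors: 1, 2, 13, 26.
Subgroups by order — order 1: 1; order 2: 13; order 13: 1; order 26: 1.
Total: 1 + 13 + 1 + 1 = 16.

16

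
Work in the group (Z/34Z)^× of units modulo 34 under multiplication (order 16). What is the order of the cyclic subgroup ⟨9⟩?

Compute successive powers of 9 mod 34: 9, 13, 15, 33, 25, 21, 19, 1; 9^8 ≡ 1 (mod 34).
So |⟨9⟩| = 8.

8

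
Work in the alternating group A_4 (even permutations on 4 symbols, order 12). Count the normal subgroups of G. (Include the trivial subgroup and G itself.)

G has 10 subgroups. Checking conjugation-invariance by order — order 1: 1/1 normal; order 2: 0/3 normal; order 3: 0/4 normal; order 4: 1/1 normal; order 12: 1/1 normal.
Total normal subgroups: 3.

3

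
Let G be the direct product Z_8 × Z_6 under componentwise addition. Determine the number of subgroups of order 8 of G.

|G| = 48 and 8 | 48, so subgroups of order 8 are possible by Lagrange.
The subgroups of order 8 are: {(0,0), (0,3), (2,0), (2,3), (4,0), (4,3), (6,0), (6,3)}; {(0,0), (1,0), (2,0), (3,0), (4,0), (5,0), (6,0), (7,0)}; {(0,0), (1,3), (2,0), (3,3), (4,0), (5,3), (6,0), (7,3)}.
So G has 3 subgroups of order 8.

3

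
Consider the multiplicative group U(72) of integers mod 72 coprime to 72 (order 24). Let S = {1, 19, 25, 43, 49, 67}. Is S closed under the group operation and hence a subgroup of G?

Yes

|S| = 6 divides |G| = 24, consistent with Lagrange.
S contains the identity, every element's inverse is in S, and S is closed under ·: it is a subgroup.
In fact S = ⟨67⟩.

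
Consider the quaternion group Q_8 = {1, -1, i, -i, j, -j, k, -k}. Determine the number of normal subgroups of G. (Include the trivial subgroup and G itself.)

6

G has 6 subgroups. Checking conjugation-invariance by order — order 1: 1/1 normal; order 2: 1/1 normal; order 4: 3/3 normal; order 8: 1/1 normal.
Total normal subgroups: 6.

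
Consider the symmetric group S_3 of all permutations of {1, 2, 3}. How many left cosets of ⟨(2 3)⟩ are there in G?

3

|⟨(2 3)⟩| = 2 and |G| = 6.
By Lagrange, [G : H] = |G|/|H| = 6/2 = 3.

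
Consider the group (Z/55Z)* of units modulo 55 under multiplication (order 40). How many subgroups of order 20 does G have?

3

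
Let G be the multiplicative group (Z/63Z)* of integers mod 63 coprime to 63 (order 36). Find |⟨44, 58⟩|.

|⟨44⟩| = 6 and |⟨58⟩| = 3, so |H| is a multiple of lcm(6, 3) = 6 and divides |G| = 36.
Closing under the operation: H = {1, 2, 4, 8, 11, 16, 22, 23, 25, 29, 32, 37, 43, 44, 46, 50, 53, 58}, so |H| = 18.

18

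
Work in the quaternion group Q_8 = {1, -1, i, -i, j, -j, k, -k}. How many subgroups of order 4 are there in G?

3

|G| = 8 and 4 | 8, so subgroups of order 4 are possible by Lagrange.
The subgroups of order 4 are: {1, -1, i, -i}; {1, -1, j, -j}; {1, -1, k, -k}.
So G has 3 subgroups of order 4.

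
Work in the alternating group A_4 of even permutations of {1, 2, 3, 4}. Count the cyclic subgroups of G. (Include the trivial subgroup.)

8

Group the elements of G by the cyclic subgroup they generate; each cyclic subgroup of order d accounts for φ(d) elements.
Cyclic subgroups by order — order 1: 1; order 2: 3; order 3: 4.
Total: 8.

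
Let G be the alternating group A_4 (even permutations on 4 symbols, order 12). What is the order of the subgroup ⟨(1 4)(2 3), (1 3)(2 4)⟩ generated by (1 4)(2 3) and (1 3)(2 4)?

|⟨(1 4)(2 3)⟩| = 2 and |⟨(1 3)(2 4)⟩| = 2, so |H| is a multiple of lcm(2, 2) = 2 and divides |G| = 12.
Closing under the operation: H = {e, (1 2)(3 4), (1 3)(2 4), (1 4)(2 3)}, so |H| = 4.

4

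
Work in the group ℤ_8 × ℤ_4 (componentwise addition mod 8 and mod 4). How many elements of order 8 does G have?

16

An element (a,b) has order lcm(ord(a), ord(b)); count pairs with lcm equal to 8.
Enumerating gives 16 such elements.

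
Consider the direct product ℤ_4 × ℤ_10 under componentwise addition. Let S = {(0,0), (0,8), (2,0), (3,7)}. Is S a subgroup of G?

No

(3,7) ∈ S but its inverse (1,3) ∉ S, so S is not a subgroup.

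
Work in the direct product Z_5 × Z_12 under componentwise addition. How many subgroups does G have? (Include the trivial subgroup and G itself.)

12

|G| = 60, so by Lagrange every subgroup order divides 60. Divisors: 1, 2, 3, 4, 5, 6, 10, 12, 15, 20, 30, 60.
Subgroups by order — order 1: 1; order 2: 1; order 3: 1; order 4: 1; order 5: 1; order 6: 1; order 10: 1; order 12: 1; order 15: 1; order 20: 1; order 30: 1; order 60: 1.
Total: 1 + 1 + 1 + 1 + 1 + 1 + 1 + 1 + 1 + 1 + 1 + 1 = 12.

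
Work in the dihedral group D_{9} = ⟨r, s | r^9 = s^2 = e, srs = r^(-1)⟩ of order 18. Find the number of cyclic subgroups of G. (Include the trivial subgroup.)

12

A cyclic subgroup of order d is generated by each of its φ(d) elements of order d, so the cyclic subgroups of order d number (#elements of order d)/φ(d).
Cyclic subgroups by order — order 1: 1; order 2: 9; order 3: 1; order 9: 1.
Total: 12.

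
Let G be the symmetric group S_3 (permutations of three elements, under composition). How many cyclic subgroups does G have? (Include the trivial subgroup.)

5

Each element a generates a cyclic subgroup ⟨a⟩; distinct elements may generate the same one (a cyclic group of order d has φ(d) generators).
Cyclic subgroups by order — order 1: 1; order 2: 3; order 3: 1.
Total: 5.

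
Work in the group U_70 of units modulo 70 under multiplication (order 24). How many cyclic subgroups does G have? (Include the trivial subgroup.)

Group the elements of G by the cyclic subgroup they generate; each cyclic subgroup of order d accounts for φ(d) elements.
Cyclic subgroups by order — order 1: 1; order 2: 3; order 3: 1; order 4: 2; order 6: 3; order 12: 2.
Total: 12.

12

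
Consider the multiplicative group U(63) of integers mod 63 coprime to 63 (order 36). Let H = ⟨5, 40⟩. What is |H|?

|⟨5⟩| = 6 and |⟨40⟩| = 6, so |H| is a multiple of lcm(6, 6) = 6 and divides |G| = 36.
Closing under the operation: H = {1, 5, 8, 11, 23, 25, 38, 40, 52, 55, 58, 62}, so |H| = 12.

12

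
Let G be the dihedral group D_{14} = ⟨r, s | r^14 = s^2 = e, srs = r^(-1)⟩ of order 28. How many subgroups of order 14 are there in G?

|G| = 28 and 14 | 28, so subgroups of order 14 are possible by Lagrange.
The subgroups of order 14 are: {e, r, r^2, r^3, r^4, r^5, r^6, r^7, r^8, r^9, r^10, r^11, r^12, r^13}; {e, r^2, r^4, r^6, r^8, r^10, r^12, s, r^2s, r^4s, r^6s, r^8s, r^10s, r^12s}; {e, r^2, r^4, r^6, r^8, r^10, r^12, rs, r^3s, r^5s, r^7s, r^9s, r^11s, r^13s}.
So G has 3 subgroups of order 14.

3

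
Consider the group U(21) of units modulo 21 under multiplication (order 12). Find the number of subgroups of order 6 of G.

|G| = 12 and 6 | 12, so subgroups of order 6 are possible by Lagrange.
The subgroups of order 6 are: {1, 4, 10, 13, 16, 19}; {1, 2, 4, 8, 11, 16}; {1, 4, 5, 16, 17, 20}.
So G has 3 subgroups of order 6.

3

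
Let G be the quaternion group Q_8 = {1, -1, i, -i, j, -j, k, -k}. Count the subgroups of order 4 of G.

3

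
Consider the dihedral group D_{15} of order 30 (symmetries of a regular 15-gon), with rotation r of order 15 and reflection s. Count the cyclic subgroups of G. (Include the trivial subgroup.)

A cyclic subgroup of order d is generated by each of its φ(d) elements of order d, so the cyclic subgroups of order d number (#elements of order d)/φ(d).
Cyclic subgroups by order — order 1: 1; order 2: 15; order 3: 1; order 5: 1; order 15: 1.
Total: 19.

19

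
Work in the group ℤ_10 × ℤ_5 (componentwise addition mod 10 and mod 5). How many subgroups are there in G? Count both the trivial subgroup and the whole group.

|G| = 50, so by Lagrange every subgroup order divides 50. Divisors: 1, 2, 5, 10, 25, 50.
Subgroups by order — order 1: 1; order 2: 1; order 5: 6; order 10: 6; order 25: 1; order 50: 1.
Total: 1 + 1 + 6 + 6 + 1 + 1 = 16.

16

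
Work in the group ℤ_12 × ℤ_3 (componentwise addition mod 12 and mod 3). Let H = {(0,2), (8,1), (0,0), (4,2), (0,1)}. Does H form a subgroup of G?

|H| = 5 does not divide |G| = 36, so by Lagrange H is not a subgroup.

No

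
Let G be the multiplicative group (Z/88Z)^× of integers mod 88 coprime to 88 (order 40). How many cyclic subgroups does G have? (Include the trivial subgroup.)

A cyclic subgroup of order d is generated by each of its φ(d) elements of order d, so the cyclic subgroups of order d number (#elements of order d)/φ(d).
Cyclic subgroups by order — order 1: 1; order 2: 7; order 5: 1; order 10: 7.
Total: 16.

16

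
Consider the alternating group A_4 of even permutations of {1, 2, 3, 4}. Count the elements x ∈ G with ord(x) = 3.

The elements of order 3 are: (2 3 4), (2 4 3), (1 2 3), (1 2 4), (1 3 2), (1 3 4), (1 4 2), (1 4 3).
That's 8.

8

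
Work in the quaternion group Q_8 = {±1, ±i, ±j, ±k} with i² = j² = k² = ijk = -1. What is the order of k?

Computing powers of k: the smallest k with (k)^k = e is k = 4.

4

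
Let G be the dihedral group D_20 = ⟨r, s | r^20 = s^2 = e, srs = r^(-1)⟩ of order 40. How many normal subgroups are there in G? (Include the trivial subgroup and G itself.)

9

G has 48 subgroups. Checking conjugation-invariance by order — order 1: 1/1 normal; order 2: 1/21 normal; order 4: 1/11 normal; order 5: 1/1 normal; order 8: 0/5 normal; order 10: 1/5 normal; order 20: 3/3 normal; order 40: 1/1 normal.
Total normal subgroups: 9.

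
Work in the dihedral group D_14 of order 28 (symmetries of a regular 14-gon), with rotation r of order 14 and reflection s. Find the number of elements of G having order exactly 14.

6

The elements of order 14 are: r, r^3, r^5, r^9, r^11, r^13.
That's 6.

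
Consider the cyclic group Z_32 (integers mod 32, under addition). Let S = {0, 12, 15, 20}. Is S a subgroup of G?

No

15 ∈ S but its inverse 17 ∉ S, so S is not a subgroup.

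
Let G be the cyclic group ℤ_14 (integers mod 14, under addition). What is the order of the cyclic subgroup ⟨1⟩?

In ℤ_14, the order of an element a is n/gcd(a, n).
gcd(1, 14) = 1, so |⟨1⟩| = 14/1 = 14.

14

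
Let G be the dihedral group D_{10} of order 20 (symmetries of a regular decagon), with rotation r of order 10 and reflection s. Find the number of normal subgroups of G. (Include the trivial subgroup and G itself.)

7

G has 22 subgroups. Checking conjugation-invariance by order — order 1: 1/1 normal; order 2: 1/11 normal; order 4: 0/5 normal; order 5: 1/1 normal; order 10: 3/3 normal; order 20: 1/1 normal.
Total normal subgroups: 7.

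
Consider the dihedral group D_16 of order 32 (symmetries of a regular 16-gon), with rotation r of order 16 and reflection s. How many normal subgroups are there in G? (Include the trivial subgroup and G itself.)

G has 36 subgroups. Checking conjugation-invariance by order — order 1: 1/1 normal; order 2: 1/17 normal; order 4: 1/9 normal; order 8: 1/5 normal; order 16: 3/3 normal; order 32: 1/1 normal.
Total normal subgroups: 8.

8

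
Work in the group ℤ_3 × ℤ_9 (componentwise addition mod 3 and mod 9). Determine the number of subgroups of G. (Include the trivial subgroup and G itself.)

|G| = 27, so by Lagrange every subgroup order divides 27. Divisors: 1, 3, 9, 27.
Subgroups by order — order 1: 1; order 3: 4; order 9: 4; order 27: 1.
Total: 1 + 4 + 4 + 1 = 10.

10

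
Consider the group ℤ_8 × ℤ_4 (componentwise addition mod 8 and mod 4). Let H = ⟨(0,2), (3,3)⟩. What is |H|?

|⟨(0,2)⟩| = 2 and |⟨(3,3)⟩| = 8, so |H| is a multiple of lcm(2, 8) = 8 and divides |G| = 32.
Closing under the operation: H = {(0,0), (0,2), (1,1), (1,3), (2,0), (2,2), (3,1), (3,3), (4,0), (4,2), (5,1), (5,3), (6,0), (6,2), (7,1), (7,3)}, so |H| = 16.

16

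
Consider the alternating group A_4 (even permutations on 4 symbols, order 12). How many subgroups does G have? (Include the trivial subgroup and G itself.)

|G| = 12, so by Lagrange every subgroup order divides 12. Divisors: 1, 2, 3, 4, 6, 12.
Subgroups by order — order 1: 1; order 2: 3; order 3: 4; order 4: 1; order 6: 0; order 12: 1.
Total: 1 + 3 + 4 + 1 + 0 + 1 = 10.

10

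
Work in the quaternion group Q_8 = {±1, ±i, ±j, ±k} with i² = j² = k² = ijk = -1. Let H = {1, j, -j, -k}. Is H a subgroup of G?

No

-k ∈ H but its inverse k ∉ H, so H is not a subgroup.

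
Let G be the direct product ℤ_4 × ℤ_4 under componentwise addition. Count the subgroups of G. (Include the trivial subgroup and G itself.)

|G| = 16, so by Lagrange every subgroup order divides 16. Divisors: 1, 2, 4, 8, 16.
Subgroups by order — order 1: 1; order 2: 3; order 4: 7; order 8: 3; order 16: 1.
Total: 1 + 3 + 7 + 3 + 1 = 15.

15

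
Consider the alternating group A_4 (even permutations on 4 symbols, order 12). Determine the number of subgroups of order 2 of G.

3

|G| = 12 and 2 | 12, so subgroups of order 2 are possible by Lagrange.
The subgroups of order 2 are: {e, (1 2)(3 4)}; {e, (1 3)(2 4)}; {e, (1 4)(2 3)}.
So G has 3 subgroups of order 2.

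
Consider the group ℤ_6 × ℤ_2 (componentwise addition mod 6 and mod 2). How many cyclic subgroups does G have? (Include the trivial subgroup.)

8

Group the elements of G by the cyclic subgroup they generate; each cyclic subgroup of order d accounts for φ(d) elements.
Cyclic subgroups by order — order 1: 1; order 2: 3; order 3: 1; order 6: 3.
Total: 8.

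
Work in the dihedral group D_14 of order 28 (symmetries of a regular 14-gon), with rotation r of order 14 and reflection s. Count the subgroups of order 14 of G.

|G| = 28 and 14 | 28, so subgroups of order 14 are possible by Lagrange.
The subgroups of order 14 are: {e, r, r^2, r^3, r^4, r^5, r^6, r^7, r^8, r^9, r^10, r^11, r^12, r^13}; {e, r^2, r^4, r^6, r^8, r^10, r^12, s, r^2s, r^4s, r^6s, r^8s, r^10s, r^12s}; {e, r^2, r^4, r^6, r^8, r^10, r^12, rs, r^3s, r^5s, r^7s, r^9s, r^11s, r^13s}.
So G has 3 subgroups of order 14.

3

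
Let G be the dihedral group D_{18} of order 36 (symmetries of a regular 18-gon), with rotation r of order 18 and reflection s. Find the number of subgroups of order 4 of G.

9

|G| = 36 and 4 | 36, so subgroups of order 4 are possible by Lagrange.
The subgroups of order 4 are: {e, r^9, rs, r^10s}; {e, r^9, r^2s, r^11s}; {e, r^9, r^3s, r^12s}; {e, r^9, r^4s, r^13s}; … (9 in all).
So G has 9 subgroups of order 4.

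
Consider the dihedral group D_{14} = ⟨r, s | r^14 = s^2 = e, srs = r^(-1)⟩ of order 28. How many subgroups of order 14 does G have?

3

|G| = 28 and 14 | 28, so subgroups of order 14 are possible by Lagrange.
The subgroups of order 14 are: {e, r, r^2, r^3, r^4, r^5, r^6, r^7, r^8, r^9, r^10, r^11, r^12, r^13}; {e, r^2, r^4, r^6, r^8, r^10, r^12, s, r^2s, r^4s, r^6s, r^8s, r^10s, r^12s}; {e, r^2, r^4, r^6, r^8, r^10, r^12, rs, r^3s, r^5s, r^7s, r^9s, r^11s, r^13s}.
So G has 3 subgroups of order 14.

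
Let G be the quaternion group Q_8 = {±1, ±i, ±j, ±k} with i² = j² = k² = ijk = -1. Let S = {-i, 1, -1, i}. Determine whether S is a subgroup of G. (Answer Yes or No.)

Yes

|S| = 4 divides |G| = 8, consistent with Lagrange.
S contains the identity, every element's inverse is in S, and S is closed under ·: it is a subgroup.
In fact S = ⟨-i⟩.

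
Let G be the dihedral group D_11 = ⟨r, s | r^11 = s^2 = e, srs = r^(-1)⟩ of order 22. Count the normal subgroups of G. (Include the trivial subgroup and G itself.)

3

G has 14 subgroups. Checking conjugation-invariance by order — order 1: 1/1 normal; order 2: 0/11 normal; order 11: 1/1 normal; order 22: 1/1 normal.
Total normal subgroups: 3.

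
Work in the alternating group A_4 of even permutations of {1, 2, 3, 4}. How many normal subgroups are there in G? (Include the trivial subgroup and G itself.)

3

G has 10 subgroups. Checking conjugation-invariance by order — order 1: 1/1 normal; order 2: 0/3 normal; order 3: 0/4 normal; order 4: 1/1 normal; order 12: 1/1 normal.
Total normal subgroups: 3.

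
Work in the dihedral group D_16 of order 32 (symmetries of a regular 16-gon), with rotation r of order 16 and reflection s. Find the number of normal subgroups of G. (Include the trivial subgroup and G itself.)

8

G has 36 subgroups. Checking conjugation-invariance by order — order 1: 1/1 normal; order 2: 1/17 normal; order 4: 1/9 normal; order 8: 1/5 normal; order 16: 3/3 normal; order 32: 1/1 normal.
Total normal subgroups: 8.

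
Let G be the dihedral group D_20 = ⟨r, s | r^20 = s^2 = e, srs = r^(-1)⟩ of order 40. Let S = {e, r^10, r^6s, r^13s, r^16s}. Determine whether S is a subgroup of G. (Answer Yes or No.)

Closure fails: r^10 · r^13s = r^3s ∉ S. So S is not a subgroup.

No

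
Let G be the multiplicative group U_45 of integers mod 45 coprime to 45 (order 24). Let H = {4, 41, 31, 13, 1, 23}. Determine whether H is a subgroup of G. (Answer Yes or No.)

No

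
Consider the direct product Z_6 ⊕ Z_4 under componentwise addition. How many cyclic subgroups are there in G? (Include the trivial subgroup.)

12

Each element a generates a cyclic subgroup ⟨a⟩; distinct elements may generate the same one (a cyclic group of order d has φ(d) generators).
Cyclic subgroups by order — order 1: 1; order 2: 3; order 3: 1; order 4: 2; order 6: 3; order 12: 2.
Total: 12.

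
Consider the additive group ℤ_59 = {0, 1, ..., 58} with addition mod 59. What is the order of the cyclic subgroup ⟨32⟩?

59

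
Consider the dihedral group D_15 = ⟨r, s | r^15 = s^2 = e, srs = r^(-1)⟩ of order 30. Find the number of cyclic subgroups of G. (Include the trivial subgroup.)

Each element a generates a cyclic subgroup ⟨a⟩; distinct elements may generate the same one (a cyclic group of order d has φ(d) generators).
Cyclic subgroups by order — order 1: 1; order 2: 15; order 3: 1; order 5: 1; order 15: 1.
Total: 19.

19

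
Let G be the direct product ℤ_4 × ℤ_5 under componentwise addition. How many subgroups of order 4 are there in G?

1

|G| = 20 and 4 | 20, so subgroups of order 4 are possible by Lagrange.
The subgroups of order 4 are: {(0,0), (1,0), (2,0), (3,0)}.
So G has 1 subgroup of order 4.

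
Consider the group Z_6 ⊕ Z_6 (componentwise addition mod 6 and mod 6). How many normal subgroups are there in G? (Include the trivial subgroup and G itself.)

30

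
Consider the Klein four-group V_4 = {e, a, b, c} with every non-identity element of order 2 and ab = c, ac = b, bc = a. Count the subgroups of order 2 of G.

|G| = 4 and 2 | 4, so subgroups of order 2 are possible by Lagrange.
The subgroups of order 2 are: {e, a}; {e, b}; {e, c}.
So G has 3 subgroups of order 2.

3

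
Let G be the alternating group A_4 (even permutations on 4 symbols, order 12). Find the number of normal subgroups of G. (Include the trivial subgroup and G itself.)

3

G has 10 subgroups. Checking conjugation-invariance by order — order 1: 1/1 normal; order 2: 0/3 normal; order 3: 0/4 normal; order 4: 1/1 normal; order 12: 1/1 normal.
Total normal subgroups: 3.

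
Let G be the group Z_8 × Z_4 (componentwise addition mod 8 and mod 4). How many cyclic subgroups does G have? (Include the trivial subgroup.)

14

A cyclic subgroup of order d is generated by each of its φ(d) elements of order d, so the cyclic subgroups of order d number (#elements of order d)/φ(d).
Cyclic subgroups by order — order 1: 1; order 2: 3; order 4: 6; order 8: 4.
Total: 14.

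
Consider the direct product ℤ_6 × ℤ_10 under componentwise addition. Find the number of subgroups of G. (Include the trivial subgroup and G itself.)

|G| = 60, so by Lagrange every subgroup order divides 60. Divisors: 1, 2, 3, 4, 5, 6, 10, 12, 15, 20, 30, 60.
Subgroups by order — order 1: 1; order 2: 3; order 3: 1; order 4: 1; order 5: 1; order 6: 3; order 10: 3; order 12: 1; order 15: 1; order 20: 1; order 30: 3; order 60: 1.
Total: 1 + 3 + 1 + 1 + 1 + 3 + 3 + 1 + 1 + 1 + 3 + 1 = 20.

20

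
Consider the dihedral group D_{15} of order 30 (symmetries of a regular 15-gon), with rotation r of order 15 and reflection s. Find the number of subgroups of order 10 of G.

3

|G| = 30 and 10 | 30, so subgroups of order 10 are possible by Lagrange.
The subgroups of order 10 are: {e, r^3, r^6, r^9, r^12, rs, r^4s, r^7s, r^10s, r^13s}; {e, r^3, r^6, r^9, r^12, r^2s, r^5s, r^8s, r^11s, r^14s}; {e, r^3, r^6, r^9, r^12, s, r^3s, r^6s, r^9s, r^12s}.
So G has 3 subgroups of order 10.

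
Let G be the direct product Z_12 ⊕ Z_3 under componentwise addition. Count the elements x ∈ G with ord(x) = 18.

0

An element (a,b) has order lcm(ord(a), ord(b)); count pairs with lcm equal to 18.
Enumerating gives 0 such elements.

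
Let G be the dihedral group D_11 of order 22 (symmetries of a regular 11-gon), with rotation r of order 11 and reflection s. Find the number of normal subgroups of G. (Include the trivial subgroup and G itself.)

3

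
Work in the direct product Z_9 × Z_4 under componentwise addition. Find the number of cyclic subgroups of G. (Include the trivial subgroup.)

9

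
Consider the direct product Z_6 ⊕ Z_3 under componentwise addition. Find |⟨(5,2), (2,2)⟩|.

|⟨(5,2)⟩| = 6 and |⟨(2,2)⟩| = 3, so |H| is a multiple of lcm(6, 3) = 6 and divides |G| = 18.
Closing under the operation: H = {(0,0), (1,1), (2,2), (3,0), (4,1), (5,2)}, so |H| = 6.

6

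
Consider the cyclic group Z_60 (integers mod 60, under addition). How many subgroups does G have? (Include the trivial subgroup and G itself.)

Subgroups of the cyclic group Z_60 correspond bijectively to divisors of 60.
Divisors of 60: 1, 2, 3, 4, 5, 6, 10, 12, 15, 20, 30, 60.
So Z_60 has 12 subgroups.

12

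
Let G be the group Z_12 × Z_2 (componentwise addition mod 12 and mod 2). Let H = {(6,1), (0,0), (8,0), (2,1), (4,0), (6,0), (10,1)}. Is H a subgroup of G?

|H| = 7 does not divide |G| = 24, so by Lagrange H is not a subgroup.

No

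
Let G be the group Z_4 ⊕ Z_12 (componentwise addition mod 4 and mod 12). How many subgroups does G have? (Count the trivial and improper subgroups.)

30

|G| = 48, so by Lagrange every subgroup order divides 48. Divisors: 1, 2, 3, 4, 6, 8, 12, 16, 24, 48.
Subgroups by order — order 1: 1; order 2: 3; order 3: 1; order 4: 7; order 6: 3; order 8: 3; order 12: 7; order 16: 1; order 24: 3; order 48: 1.
Total: 1 + 3 + 1 + 7 + 3 + 3 + 7 + 1 + 3 + 1 = 30.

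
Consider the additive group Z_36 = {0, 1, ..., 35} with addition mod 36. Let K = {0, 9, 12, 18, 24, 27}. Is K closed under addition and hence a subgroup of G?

No

Closure fails: 18 + 24 = 6 ∉ K. So K is not a subgroup.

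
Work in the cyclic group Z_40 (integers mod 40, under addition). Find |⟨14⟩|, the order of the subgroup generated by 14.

20

In Z_40, the order of an element a is n/gcd(a, n).
gcd(14, 40) = 2, so |⟨14⟩| = 40/2 = 20.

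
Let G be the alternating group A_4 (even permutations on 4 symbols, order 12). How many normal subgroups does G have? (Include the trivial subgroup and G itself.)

G has 10 subgroups. Checking conjugation-invariance by order — order 1: 1/1 normal; order 2: 0/3 normal; order 3: 0/4 normal; order 4: 1/1 normal; order 12: 1/1 normal.
Total normal subgroups: 3.

3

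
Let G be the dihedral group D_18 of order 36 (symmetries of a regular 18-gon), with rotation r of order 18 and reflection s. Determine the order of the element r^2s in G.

2

Computing powers of r^2s: the smallest k with (r^2s)^k = e is k = 2.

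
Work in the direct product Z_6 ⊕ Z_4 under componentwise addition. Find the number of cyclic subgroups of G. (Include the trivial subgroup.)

A cyclic subgroup of order d is generated by each of its φ(d) elements of order d, so the cyclic subgroups of order d number (#elements of order d)/φ(d).
Cyclic subgroups by order — order 1: 1; order 2: 3; order 3: 1; order 4: 2; order 6: 3; order 12: 2.
Total: 12.

12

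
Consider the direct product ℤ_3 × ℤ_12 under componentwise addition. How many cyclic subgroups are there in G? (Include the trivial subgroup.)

15

Group the elements of G by the cyclic subgroup they generate; each cyclic subgroup of order d accounts for φ(d) elements.
Cyclic subgroups by order — order 1: 1; order 2: 1; order 3: 4; order 4: 1; order 6: 4; order 12: 4.
Total: 15.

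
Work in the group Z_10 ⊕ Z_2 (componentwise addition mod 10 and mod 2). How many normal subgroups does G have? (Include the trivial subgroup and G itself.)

G is abelian, so every subgroup is normal.
G has 10 subgroups in total, hence 10 normal subgroups.

10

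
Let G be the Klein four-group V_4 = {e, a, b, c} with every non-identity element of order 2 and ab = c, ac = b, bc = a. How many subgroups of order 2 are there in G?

|G| = 4 and 2 | 4, so subgroups of order 2 are possible by Lagrange.
The subgroups of order 2 are: {e, a}; {e, b}; {e, c}.
So G has 3 subgroups of order 2.

3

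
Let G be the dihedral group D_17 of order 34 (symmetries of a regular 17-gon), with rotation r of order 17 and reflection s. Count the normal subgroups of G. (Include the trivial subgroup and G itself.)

3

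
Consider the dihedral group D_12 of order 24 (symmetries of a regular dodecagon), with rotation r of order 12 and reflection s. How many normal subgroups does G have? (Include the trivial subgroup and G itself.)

9

G has 34 subgroups. Checking conjugation-invariance by order — order 1: 1/1 normal; order 2: 1/13 normal; order 3: 1/1 normal; order 4: 1/7 normal; order 6: 1/5 normal; order 8: 0/3 normal; order 12: 3/3 normal; order 24: 1/1 normal.
Total normal subgroups: 9.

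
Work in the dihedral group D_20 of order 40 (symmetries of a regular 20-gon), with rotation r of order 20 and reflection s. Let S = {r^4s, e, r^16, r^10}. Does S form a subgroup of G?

No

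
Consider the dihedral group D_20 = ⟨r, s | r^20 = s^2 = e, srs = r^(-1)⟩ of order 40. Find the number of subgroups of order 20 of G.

|G| = 40 and 20 | 40, so subgroups of order 20 are possible by Lagrange.
The subgroups of order 20 are: {e, r, r^2, r^3, r^4, r^5, r^6, r^7, r^8, r^9, r^10, r^11, r^12, r^13, r^14, r^15, r^16, r^17, r^18, r^19}; {e, r^2, r^4, r^6, r^8, r^10, r^12, r^14, r^16, r^18, s, r^2s, r^4s, r^6s, r^8s, r^10s, r^12s, r^14s, r^16s, r^18s}; {e, r^2, r^4, r^6, r^8, r^10, r^12, r^14, r^16, r^18, rs, r^3s, r^5s, r^7s, r^9s, r^11s, r^13s, r^15s, r^17s, r^19s}.
So G has 3 subgroups of order 20.

3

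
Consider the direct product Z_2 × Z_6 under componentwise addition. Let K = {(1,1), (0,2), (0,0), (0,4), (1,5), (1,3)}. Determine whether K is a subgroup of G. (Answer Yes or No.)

Yes

|K| = 6 divides |G| = 12, consistent with Lagrange.
K contains the identity, every element's inverse is in K, and K is closed under +: it is a subgroup.
In fact K = ⟨(1,5)⟩.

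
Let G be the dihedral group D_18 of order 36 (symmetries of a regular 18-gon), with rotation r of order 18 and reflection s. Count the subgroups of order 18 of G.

3

|G| = 36 and 18 | 36, so subgroups of order 18 are possible by Lagrange.
The subgroups of order 18 are: {e, r, r^2, r^3, r^4, r^5, r^6, r^7, r^8, r^9, r^10, r^11, r^12, r^13, r^14, r^15, r^16, r^17}; {e, r^2, r^4, r^6, r^8, r^10, r^12, r^14, r^16, s, r^2s, r^4s, r^6s, r^8s, r^10s, r^12s, r^14s, r^16s}; {e, r^2, r^4, r^6, r^8, r^10, r^12, r^14, r^16, rs, r^3s, r^5s, r^7s, r^9s, r^11s, r^13s, r^15s, r^17s}.
So G has 3 subgroups of order 18.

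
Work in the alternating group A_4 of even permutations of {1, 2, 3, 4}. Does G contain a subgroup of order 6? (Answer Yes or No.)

No

6 | 12, so Lagrange does not rule it out; but checking all subgroups of G, none has order 6.
(A_4 is the standard example that the converse of Lagrange fails.)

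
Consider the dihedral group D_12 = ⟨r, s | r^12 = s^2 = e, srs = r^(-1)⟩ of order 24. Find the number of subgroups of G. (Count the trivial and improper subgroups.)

34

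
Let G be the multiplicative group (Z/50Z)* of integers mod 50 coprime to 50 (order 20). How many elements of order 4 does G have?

The elements of order 4 are: 7, 43.
That's 2.

2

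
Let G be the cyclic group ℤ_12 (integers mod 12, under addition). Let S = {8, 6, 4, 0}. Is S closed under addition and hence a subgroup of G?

Closure fails: 4 + 6 = 10 ∉ S. So S is not a subgroup.

No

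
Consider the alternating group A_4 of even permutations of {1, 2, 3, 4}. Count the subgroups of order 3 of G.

4

|G| = 12 and 3 | 12, so subgroups of order 3 are possible by Lagrange.
The subgroups of order 3 are: {e, (1 2 3), (1 3 2)}; {e, (1 2 4), (1 4 2)}; {e, (1 3 4), (1 4 3)}; {e, (2 3 4), (2 4 3)}.
So G has 4 subgroups of order 3.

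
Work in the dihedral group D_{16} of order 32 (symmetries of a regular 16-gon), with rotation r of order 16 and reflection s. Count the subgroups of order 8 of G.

|G| = 32 and 8 | 32, so subgroups of order 8 are possible by Lagrange.
The subgroups of order 8 are: {e, r^2, r^4, r^6, r^8, r^10, r^12, r^14}; {e, r^4, r^8, r^12, r^2s, r^6s, r^10s, r^14s}; {e, r^4, r^8, r^12, r^3s, r^7s, r^11s, r^15s}; {e, r^4, r^8, r^12, s, r^4s, r^8s, r^12s}; … (5 in all).
So G has 5 subgroups of order 8.

5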